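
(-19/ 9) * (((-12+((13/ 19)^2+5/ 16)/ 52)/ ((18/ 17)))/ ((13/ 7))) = 142788695/ 11097216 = 12.87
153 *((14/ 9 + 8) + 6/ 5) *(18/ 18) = 8228/ 5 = 1645.60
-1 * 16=-16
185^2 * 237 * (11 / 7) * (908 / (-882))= -13502652350 / 1029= -13122111.13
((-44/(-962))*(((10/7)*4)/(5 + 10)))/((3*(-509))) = -176/15424227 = -0.00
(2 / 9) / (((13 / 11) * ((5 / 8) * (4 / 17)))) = 748 / 585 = 1.28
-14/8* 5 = -35/4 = -8.75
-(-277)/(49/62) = 17174/49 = 350.49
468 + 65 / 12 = 5681 / 12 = 473.42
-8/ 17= -0.47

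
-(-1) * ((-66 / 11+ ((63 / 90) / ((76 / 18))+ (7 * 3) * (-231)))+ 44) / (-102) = 107581 / 2280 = 47.18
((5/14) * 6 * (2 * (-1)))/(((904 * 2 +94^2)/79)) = -395/12418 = -0.03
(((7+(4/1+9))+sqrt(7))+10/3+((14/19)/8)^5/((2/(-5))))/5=5.20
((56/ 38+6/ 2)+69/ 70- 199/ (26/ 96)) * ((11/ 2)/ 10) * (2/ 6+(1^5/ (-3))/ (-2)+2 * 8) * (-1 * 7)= 4577345421/ 98800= 46329.41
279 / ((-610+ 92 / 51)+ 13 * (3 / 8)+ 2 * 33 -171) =-113832 / 288995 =-0.39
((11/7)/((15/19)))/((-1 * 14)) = -209/1470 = -0.14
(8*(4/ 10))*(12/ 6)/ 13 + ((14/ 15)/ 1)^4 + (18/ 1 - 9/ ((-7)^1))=94610731/ 4606875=20.54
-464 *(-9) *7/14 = 2088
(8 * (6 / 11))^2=19.04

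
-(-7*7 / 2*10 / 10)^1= 49 / 2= 24.50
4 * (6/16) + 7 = 17/2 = 8.50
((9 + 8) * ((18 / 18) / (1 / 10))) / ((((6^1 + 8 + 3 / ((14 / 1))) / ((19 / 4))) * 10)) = 5.68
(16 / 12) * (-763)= -3052 / 3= -1017.33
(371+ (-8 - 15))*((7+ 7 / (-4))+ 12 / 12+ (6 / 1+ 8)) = 7047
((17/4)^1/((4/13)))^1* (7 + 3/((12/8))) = 1989/16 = 124.31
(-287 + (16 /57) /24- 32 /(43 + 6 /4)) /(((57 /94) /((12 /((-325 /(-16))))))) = -26341771904 /93977325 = -280.30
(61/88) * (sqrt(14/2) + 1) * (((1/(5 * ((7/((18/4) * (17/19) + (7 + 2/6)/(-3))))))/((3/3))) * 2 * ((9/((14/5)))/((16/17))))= 561017/2621696 + 561017 * sqrt(7)/2621696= 0.78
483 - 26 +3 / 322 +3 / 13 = 1914007 / 4186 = 457.24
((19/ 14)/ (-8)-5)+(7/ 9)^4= -3529907/ 734832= -4.80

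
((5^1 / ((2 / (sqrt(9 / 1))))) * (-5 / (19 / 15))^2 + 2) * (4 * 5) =858190 / 361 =2377.26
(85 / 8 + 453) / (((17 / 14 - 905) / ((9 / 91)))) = -33381 / 657956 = -0.05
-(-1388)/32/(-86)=-347/688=-0.50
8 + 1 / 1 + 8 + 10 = 27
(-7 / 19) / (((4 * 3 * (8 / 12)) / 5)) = -0.23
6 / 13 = 0.46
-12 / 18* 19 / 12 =-19 / 18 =-1.06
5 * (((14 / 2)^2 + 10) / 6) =295 / 6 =49.17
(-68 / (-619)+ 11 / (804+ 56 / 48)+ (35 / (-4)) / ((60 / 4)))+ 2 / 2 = 0.54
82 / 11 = 7.45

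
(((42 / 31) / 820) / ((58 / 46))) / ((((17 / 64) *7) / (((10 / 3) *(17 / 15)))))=1472 / 552885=0.00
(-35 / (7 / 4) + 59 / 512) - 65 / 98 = -515509 / 25088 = -20.55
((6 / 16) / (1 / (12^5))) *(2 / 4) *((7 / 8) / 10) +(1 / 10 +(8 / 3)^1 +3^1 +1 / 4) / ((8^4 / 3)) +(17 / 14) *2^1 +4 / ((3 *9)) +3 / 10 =12650383489 / 3096576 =4085.28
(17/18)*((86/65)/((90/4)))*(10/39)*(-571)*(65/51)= -98212/9477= -10.36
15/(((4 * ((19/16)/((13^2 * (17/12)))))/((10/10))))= 14365/19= 756.05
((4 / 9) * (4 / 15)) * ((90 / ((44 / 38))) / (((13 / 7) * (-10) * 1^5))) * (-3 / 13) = 1064 / 9295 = 0.11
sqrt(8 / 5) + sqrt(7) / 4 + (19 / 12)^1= sqrt(7) / 4 + 2*sqrt(10) / 5 + 19 / 12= 3.51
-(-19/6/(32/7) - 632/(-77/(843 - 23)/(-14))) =199005623/2112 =94226.15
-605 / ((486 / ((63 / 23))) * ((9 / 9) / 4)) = -8470 / 621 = -13.64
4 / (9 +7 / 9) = 9 / 22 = 0.41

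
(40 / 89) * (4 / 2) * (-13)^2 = 13520 / 89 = 151.91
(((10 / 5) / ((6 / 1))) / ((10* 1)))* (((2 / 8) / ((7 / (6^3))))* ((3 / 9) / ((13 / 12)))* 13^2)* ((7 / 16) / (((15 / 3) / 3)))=351 / 100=3.51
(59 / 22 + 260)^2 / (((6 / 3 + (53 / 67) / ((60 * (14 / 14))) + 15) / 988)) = 2550850715580 / 636581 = 4007110.98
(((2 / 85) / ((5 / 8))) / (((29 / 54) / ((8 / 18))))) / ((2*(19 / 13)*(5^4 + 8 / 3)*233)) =0.00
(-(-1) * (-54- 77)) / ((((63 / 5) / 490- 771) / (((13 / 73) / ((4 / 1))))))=22925 / 3030522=0.01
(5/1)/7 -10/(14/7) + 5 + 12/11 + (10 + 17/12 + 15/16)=52333/3696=14.16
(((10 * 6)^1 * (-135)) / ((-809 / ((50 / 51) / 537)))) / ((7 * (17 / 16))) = 720000 / 292952653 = 0.00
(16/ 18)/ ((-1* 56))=-1/ 63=-0.02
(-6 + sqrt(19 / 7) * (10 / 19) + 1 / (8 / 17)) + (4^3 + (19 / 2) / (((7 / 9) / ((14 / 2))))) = 10 * sqrt(133) / 133 + 1165 / 8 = 146.49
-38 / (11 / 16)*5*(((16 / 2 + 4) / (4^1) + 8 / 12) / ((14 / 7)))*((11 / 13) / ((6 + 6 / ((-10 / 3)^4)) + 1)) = -83600000 / 1374477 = -60.82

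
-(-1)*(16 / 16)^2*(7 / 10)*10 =7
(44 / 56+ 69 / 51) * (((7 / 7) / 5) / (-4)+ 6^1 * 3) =182731 / 4760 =38.39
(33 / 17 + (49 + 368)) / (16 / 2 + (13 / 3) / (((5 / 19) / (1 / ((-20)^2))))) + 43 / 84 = 3624756557 / 68896716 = 52.61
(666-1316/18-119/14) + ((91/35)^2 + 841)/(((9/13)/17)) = 3210241/150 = 21401.61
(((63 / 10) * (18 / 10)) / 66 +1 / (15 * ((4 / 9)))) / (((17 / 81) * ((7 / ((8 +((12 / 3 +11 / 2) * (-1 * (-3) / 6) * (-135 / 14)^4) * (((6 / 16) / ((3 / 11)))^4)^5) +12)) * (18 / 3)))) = 874919.81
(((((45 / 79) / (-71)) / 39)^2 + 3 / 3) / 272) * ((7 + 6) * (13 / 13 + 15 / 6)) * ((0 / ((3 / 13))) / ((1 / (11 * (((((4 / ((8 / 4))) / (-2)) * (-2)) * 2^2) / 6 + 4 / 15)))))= 0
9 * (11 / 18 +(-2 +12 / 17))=-209 / 34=-6.15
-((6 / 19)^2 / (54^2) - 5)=146204 / 29241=5.00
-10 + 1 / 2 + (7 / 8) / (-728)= -7905 / 832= -9.50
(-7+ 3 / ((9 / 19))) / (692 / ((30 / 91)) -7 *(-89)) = -10 / 40831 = -0.00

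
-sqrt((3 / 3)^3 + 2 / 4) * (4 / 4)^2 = -sqrt(6) / 2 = -1.22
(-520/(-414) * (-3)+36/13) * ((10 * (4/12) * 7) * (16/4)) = -250880/2691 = -93.23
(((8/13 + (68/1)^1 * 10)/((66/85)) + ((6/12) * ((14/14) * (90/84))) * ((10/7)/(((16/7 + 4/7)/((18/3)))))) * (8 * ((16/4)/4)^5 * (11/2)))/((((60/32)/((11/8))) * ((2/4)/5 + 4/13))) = 232065350/3339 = 69501.45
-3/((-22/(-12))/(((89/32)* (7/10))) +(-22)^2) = -5607/906356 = -0.01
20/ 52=5/ 13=0.38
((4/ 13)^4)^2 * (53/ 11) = 3473408/ 8973037931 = 0.00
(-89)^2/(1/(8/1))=63368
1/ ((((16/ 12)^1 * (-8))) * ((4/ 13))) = -39/ 128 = -0.30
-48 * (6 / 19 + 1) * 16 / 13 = -19200 / 247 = -77.73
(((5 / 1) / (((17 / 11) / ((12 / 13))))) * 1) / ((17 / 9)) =5940 / 3757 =1.58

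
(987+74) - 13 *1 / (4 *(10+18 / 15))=1060.71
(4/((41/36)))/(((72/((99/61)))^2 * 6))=363/1220488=0.00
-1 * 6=-6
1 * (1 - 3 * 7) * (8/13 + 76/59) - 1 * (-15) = -17695/767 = -23.07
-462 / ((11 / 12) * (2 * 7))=-36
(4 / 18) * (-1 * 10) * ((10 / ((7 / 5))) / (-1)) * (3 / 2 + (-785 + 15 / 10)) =-782000 / 63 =-12412.70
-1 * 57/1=-57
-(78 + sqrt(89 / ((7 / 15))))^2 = -(sqrt(9345) + 546)^2 / 49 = -8429.06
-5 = -5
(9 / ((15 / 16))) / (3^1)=3.20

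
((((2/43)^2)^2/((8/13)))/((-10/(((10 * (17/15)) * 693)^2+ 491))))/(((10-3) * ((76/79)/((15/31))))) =-190053971367/56382866092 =-3.37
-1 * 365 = -365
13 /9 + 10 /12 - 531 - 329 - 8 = -15583 /18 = -865.72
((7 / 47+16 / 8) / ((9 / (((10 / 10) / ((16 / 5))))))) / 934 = 505 / 6321312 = 0.00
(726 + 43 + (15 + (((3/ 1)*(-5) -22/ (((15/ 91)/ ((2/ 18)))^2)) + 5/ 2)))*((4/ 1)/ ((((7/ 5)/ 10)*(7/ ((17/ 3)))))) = 1887463148/ 107163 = 17613.01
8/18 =4/9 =0.44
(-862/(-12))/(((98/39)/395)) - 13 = 2210637/196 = 11278.76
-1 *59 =-59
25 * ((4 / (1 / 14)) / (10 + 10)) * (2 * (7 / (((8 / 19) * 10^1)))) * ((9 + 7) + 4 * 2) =5586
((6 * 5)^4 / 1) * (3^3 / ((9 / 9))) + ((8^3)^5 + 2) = 35184393958834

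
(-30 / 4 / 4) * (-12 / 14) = 1.61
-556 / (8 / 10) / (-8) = 695 / 8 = 86.88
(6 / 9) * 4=8 / 3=2.67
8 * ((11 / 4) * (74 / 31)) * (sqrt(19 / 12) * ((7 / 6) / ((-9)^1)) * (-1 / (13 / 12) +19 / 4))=-566951 * sqrt(57) / 130572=-32.78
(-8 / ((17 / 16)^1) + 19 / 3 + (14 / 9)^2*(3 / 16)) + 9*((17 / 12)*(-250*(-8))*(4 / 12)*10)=156058637 / 1836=84999.26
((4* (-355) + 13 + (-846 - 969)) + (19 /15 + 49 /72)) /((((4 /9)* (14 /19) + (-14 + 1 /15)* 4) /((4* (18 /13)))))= 198226449 /615836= 321.88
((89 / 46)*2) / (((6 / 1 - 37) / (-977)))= 86953 / 713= 121.95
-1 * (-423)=423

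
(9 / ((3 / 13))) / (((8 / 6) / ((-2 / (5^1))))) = -117 / 10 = -11.70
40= 40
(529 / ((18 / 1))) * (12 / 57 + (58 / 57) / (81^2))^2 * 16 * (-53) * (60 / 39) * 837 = -863287433427632000 / 606054784959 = -1424437.95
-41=-41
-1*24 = -24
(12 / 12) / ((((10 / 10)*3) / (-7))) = -7 / 3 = -2.33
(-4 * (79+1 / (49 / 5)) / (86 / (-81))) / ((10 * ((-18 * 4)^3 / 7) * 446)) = -323 / 257752320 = -0.00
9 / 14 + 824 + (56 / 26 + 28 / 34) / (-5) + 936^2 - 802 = 13553546193 / 15470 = 876118.05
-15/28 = -0.54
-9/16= -0.56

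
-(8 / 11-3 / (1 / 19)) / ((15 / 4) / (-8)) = -19808 / 165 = -120.05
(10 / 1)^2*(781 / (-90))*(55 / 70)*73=-3135715 / 63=-49773.25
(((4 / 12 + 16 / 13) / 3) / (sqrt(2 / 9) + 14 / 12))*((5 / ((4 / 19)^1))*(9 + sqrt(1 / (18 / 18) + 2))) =-17385*sqrt(2) / 533 - 5795*sqrt(6) / 1599 + 40565*sqrt(3) / 3198 + 121695 / 1066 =81.13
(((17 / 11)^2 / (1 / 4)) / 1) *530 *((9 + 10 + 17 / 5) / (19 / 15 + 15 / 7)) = 720511680 / 21659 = 33266.16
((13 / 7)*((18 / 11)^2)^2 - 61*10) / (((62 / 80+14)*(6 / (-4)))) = 26.92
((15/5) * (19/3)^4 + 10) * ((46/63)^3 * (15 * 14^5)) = 99655851715840/6561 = 15189125394.88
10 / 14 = 5 / 7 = 0.71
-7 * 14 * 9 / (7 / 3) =-378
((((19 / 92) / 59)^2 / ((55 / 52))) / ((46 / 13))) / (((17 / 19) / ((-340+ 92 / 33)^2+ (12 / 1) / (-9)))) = 35885306319343 / 86249585702610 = 0.42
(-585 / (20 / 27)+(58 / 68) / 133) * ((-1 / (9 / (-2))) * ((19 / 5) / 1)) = -7142441 / 10710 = -666.89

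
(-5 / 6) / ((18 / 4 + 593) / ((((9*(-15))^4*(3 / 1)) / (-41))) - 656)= 332150625 / 261468981799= 0.00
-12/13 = -0.92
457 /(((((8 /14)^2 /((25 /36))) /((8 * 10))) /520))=363886250 /9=40431805.56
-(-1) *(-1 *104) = -104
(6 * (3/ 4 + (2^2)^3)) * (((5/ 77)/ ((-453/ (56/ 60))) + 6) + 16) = 42589442/ 4983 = 8546.95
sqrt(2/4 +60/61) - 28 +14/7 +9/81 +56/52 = -2903/117 +sqrt(22082)/122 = -23.59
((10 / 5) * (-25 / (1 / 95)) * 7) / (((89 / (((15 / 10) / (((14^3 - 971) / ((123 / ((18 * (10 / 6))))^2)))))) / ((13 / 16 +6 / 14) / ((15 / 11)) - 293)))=15672818629 / 10099008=1551.92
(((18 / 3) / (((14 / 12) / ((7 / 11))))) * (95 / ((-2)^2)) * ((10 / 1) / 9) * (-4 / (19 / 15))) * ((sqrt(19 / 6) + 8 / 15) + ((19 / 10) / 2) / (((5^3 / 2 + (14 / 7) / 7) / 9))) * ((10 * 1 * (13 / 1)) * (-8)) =55640000 / 293 + 520000 * sqrt(114) / 11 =694632.22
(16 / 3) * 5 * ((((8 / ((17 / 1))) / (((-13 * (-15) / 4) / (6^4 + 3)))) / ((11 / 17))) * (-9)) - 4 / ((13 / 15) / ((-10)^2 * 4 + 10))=-71976 / 11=-6543.27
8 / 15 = 0.53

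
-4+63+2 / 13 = 769 / 13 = 59.15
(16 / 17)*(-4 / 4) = -16 / 17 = -0.94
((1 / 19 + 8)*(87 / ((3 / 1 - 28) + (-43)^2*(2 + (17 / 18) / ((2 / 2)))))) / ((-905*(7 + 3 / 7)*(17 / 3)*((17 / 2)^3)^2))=-4735584 / 526323762725324005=-0.00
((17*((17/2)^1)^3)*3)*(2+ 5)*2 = 1753941/4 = 438485.25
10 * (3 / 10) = 3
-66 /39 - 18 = -256 /13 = -19.69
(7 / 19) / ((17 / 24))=168 / 323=0.52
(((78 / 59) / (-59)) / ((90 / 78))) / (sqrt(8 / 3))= -169 * sqrt(6) / 34810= -0.01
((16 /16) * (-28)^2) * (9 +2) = 8624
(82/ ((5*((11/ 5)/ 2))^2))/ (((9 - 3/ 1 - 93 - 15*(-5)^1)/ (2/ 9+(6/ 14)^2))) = -14678/ 160083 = -0.09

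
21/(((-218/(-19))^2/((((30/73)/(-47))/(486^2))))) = -12635/2139605662968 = -0.00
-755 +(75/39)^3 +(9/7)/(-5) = -57528623/76895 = -748.15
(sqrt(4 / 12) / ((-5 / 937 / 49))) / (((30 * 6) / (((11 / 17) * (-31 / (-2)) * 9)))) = -15656333 * sqrt(3) / 10200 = -2658.58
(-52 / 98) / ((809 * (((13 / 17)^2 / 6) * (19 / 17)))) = -58956 / 9791327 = -0.01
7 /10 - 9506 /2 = -47523 /10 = -4752.30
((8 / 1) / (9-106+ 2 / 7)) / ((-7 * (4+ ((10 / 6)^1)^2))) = 0.00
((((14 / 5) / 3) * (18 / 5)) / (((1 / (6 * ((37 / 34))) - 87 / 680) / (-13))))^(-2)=90535225 / 271749686068224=0.00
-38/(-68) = 19/34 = 0.56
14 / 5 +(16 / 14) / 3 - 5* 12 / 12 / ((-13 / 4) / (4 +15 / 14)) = 14992 / 1365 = 10.98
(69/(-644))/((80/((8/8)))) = -3/2240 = -0.00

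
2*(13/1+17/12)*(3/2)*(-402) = -34773/2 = -17386.50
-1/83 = -0.01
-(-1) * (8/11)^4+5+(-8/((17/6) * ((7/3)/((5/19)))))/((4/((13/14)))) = 1206312957/231723107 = 5.21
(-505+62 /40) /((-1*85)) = 10069 /1700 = 5.92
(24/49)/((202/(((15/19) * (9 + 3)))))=2160/94031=0.02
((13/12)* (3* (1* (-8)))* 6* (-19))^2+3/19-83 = 166919050/19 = 8785213.16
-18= -18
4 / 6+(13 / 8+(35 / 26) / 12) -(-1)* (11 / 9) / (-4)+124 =29507 / 234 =126.10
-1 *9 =-9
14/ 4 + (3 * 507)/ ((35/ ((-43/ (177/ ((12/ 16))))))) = -36493/ 8260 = -4.42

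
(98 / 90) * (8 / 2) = 196 / 45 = 4.36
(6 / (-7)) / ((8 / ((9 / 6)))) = -9 / 56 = -0.16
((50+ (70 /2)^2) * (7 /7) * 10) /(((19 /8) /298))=1599789.47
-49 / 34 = -1.44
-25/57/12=-25/684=-0.04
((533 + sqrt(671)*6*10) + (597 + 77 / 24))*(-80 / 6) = -800*sqrt(671)-135985 / 9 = -35832.38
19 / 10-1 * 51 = -49.10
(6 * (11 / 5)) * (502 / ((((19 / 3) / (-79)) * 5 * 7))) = -7852284 / 3325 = -2361.59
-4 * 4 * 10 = -160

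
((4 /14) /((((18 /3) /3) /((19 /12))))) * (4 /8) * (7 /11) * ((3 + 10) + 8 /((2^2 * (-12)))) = 0.92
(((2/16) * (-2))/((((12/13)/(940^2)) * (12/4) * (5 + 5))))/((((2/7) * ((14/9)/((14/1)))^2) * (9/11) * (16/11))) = -121616495/64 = -1900257.73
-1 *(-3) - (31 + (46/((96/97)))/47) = -65399/2256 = -28.99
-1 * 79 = -79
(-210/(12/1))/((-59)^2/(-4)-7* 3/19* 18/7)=266/13271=0.02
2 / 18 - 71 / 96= -181 / 288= -0.63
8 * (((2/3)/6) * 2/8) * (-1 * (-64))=128/9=14.22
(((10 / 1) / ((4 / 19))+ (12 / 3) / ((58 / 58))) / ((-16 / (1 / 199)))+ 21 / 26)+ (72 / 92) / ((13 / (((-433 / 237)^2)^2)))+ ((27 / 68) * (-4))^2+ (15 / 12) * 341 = 82990513751623422211 / 192895883829765792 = 430.23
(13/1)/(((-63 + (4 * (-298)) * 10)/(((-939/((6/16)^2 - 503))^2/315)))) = -5216653312/434396836814045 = -0.00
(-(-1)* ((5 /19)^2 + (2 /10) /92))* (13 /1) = 154193 /166060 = 0.93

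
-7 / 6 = -1.17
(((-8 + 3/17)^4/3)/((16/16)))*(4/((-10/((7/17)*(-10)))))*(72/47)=210269284512/66733279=3150.89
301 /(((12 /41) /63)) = 259161 /4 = 64790.25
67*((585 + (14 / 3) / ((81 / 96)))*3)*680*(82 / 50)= 17870026136 / 135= 132370563.97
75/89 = 0.84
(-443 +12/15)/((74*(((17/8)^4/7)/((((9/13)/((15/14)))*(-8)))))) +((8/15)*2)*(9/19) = 211994648304/19082460475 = 11.11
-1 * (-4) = 4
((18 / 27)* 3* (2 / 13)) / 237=4 / 3081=0.00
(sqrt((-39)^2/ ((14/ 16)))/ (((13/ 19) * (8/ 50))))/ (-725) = -57 * sqrt(14)/ 406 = -0.53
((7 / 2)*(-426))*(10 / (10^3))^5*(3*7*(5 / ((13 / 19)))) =-594909 / 26000000000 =-0.00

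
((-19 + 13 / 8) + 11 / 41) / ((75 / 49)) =-274939 / 24600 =-11.18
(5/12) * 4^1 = 5/3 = 1.67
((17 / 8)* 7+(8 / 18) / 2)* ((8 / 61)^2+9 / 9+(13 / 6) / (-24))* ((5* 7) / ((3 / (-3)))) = -18895696015 / 38579328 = -489.79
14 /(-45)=-14 /45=-0.31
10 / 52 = 5 / 26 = 0.19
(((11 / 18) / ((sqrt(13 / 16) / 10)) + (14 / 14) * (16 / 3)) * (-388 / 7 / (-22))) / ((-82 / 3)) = -1940 * sqrt(13) / 11193- 1552 / 3157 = -1.12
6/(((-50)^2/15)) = 9/250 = 0.04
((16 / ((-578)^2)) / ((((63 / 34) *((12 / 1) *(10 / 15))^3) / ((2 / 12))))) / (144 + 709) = 1 / 101383567488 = 0.00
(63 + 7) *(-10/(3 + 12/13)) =-9100/51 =-178.43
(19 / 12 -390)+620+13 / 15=4649 / 20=232.45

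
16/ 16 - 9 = -8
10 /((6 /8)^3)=640 /27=23.70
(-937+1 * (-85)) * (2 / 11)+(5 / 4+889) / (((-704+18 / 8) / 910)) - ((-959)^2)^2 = -3730881774219645 / 4411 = -845813143101.26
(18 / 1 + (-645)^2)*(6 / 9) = 277362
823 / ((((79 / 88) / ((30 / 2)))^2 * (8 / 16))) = 2867990400 / 6241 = 459540.20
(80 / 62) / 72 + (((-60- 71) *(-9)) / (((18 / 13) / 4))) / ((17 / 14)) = 13303921 / 4743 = 2804.96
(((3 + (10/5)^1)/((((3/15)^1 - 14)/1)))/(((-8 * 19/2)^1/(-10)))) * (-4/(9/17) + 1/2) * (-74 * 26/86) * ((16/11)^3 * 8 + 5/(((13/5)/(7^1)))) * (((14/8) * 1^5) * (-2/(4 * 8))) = 31.34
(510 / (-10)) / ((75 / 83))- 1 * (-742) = 17139 / 25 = 685.56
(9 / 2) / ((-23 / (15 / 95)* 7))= -27 / 6118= -0.00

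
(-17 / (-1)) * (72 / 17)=72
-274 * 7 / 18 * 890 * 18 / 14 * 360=-43894800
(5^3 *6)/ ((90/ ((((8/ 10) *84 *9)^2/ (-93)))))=-1016064/ 31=-32776.26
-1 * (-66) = 66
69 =69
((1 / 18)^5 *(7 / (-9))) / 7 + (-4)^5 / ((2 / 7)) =-60949905409 / 17006112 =-3584.00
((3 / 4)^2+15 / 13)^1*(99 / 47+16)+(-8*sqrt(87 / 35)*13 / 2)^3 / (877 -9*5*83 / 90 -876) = 303807 / 9776+8155264*sqrt(3045) / 33075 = 13637.12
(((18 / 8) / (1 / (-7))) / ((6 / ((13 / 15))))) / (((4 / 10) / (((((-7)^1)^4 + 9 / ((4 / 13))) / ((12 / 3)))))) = -884611 / 256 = -3455.51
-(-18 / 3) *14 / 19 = 84 / 19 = 4.42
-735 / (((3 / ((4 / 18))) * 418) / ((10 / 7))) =-350 / 1881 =-0.19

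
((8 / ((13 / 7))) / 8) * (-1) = -7 / 13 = -0.54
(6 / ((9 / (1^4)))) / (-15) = -2 / 45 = -0.04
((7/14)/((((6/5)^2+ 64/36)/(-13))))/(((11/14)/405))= -8292375/7964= -1041.23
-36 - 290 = -326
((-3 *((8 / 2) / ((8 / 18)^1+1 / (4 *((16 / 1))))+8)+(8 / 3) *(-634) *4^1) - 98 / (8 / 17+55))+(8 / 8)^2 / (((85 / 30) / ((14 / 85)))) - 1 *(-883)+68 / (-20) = -257168049436 / 43331793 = -5934.86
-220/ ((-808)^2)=-55/ 163216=-0.00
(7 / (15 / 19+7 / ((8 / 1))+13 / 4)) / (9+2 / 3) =1064 / 7221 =0.15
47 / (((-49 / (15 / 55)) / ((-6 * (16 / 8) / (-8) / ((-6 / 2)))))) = 141 / 1078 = 0.13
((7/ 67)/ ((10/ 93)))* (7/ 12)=0.57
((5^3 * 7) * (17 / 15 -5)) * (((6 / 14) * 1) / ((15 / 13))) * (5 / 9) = -18850 / 27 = -698.15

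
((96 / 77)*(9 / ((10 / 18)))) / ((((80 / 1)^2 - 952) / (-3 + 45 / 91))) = -73872 / 7952945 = -0.01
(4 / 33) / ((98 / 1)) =2 / 1617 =0.00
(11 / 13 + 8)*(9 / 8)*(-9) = -9315 / 104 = -89.57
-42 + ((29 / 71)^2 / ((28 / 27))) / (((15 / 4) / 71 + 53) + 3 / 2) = -323378175 / 7700021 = -42.00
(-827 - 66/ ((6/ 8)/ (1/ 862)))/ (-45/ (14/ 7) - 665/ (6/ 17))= 1069443/ 2465320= 0.43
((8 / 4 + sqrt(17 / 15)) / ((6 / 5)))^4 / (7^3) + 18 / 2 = 275 * sqrt(255) / 71442 + 36256993 / 4000752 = 9.12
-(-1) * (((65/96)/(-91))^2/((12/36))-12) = -1806311/150528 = -12.00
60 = 60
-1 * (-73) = 73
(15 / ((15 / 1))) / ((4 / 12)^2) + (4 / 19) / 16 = 685 / 76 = 9.01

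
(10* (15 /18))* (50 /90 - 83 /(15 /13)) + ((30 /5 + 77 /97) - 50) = -1670977 /2619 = -638.02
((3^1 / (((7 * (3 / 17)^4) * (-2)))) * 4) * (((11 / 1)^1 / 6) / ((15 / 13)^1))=-11943503 / 8505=-1404.29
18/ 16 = 9/ 8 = 1.12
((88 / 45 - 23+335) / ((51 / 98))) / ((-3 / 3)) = -1384544 / 2295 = -603.29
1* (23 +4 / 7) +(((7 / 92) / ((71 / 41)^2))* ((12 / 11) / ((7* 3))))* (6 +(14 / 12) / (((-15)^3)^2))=14386847827863619 / 610146414281250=23.58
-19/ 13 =-1.46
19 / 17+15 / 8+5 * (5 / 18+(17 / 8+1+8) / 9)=1616 / 153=10.56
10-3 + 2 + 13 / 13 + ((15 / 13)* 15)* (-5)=-995 / 13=-76.54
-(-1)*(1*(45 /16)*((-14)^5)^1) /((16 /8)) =-756315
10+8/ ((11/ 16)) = 238/ 11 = 21.64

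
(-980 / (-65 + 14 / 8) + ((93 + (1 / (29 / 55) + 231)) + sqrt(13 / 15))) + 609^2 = sqrt(195) / 15 + 2723658680 / 7337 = 371223.32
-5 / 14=-0.36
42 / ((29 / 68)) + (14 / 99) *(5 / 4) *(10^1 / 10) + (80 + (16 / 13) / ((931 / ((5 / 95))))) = 178.66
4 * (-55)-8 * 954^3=-6946005532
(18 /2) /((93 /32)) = 96 /31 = 3.10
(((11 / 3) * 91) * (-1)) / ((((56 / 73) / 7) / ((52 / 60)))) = -949949 / 360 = -2638.75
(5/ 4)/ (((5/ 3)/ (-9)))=-6.75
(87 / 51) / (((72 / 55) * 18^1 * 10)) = 319 / 44064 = 0.01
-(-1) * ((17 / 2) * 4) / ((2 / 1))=17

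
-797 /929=-0.86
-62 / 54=-31 / 27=-1.15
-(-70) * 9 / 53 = 630 / 53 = 11.89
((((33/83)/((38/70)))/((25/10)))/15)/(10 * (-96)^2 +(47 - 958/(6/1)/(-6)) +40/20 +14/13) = 36036/170184990725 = 0.00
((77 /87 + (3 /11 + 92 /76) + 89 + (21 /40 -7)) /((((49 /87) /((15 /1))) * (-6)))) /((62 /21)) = -185233809 /1451296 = -127.63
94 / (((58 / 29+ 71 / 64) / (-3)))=-18048 / 199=-90.69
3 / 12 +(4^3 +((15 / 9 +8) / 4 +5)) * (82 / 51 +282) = 12395801 / 612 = 20254.58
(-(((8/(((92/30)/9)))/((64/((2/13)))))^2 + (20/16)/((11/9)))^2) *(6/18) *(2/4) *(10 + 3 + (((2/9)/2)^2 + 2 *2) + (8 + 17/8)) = -905124035577049625/190139045299027968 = -4.76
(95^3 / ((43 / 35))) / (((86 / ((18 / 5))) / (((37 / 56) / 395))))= 57101175 / 1168568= 48.86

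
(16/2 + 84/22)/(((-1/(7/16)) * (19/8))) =-455/209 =-2.18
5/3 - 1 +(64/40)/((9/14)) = 142/45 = 3.16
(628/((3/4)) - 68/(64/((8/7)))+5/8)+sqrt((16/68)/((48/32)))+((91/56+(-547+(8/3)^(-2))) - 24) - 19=248.91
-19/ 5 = -3.80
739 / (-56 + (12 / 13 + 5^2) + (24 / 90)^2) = -2161575 / 87767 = -24.63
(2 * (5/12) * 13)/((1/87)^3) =14267565/2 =7133782.50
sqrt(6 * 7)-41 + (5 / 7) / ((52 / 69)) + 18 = -8027 / 364 + sqrt(42) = -15.57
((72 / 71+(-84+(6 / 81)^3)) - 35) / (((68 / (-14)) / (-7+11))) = 2308374922 / 23757381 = 97.16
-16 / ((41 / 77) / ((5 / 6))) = -3080 / 123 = -25.04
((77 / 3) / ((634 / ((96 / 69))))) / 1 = 1232 / 21873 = 0.06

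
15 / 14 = 1.07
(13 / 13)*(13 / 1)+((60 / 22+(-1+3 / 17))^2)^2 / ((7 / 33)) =58302188129 / 778165157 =74.92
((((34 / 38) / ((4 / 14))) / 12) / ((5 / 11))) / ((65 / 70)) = 9163 / 14820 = 0.62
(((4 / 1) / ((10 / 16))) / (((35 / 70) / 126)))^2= 65028096 / 25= 2601123.84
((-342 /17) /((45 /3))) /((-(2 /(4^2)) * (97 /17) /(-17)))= -15504 /485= -31.97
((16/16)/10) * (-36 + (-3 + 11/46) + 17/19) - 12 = -27595/1748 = -15.79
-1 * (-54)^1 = 54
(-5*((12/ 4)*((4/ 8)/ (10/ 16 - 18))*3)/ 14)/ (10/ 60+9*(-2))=-540/ 104111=-0.01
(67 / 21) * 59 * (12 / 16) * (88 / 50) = 43483 / 175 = 248.47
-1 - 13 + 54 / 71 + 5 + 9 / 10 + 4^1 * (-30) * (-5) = 420789 / 710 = 592.66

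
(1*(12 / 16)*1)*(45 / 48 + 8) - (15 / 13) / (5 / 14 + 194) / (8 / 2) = 5057219 / 754624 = 6.70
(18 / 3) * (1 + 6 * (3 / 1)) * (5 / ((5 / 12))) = 1368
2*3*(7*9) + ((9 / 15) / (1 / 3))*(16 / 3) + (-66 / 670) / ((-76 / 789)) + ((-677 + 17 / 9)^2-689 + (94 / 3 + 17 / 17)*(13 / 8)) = 1878830950741 / 4124520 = 455527.18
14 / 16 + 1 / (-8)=0.75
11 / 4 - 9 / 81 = 95 / 36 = 2.64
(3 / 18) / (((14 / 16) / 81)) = 108 / 7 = 15.43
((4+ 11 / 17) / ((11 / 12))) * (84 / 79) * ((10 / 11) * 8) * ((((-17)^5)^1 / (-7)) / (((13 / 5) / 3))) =14432428800 / 1573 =9175097.77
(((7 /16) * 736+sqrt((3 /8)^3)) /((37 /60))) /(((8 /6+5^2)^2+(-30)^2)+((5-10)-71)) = 405 * sqrt(6) /4042472+24840 /72187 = 0.34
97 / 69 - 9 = -524 / 69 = -7.59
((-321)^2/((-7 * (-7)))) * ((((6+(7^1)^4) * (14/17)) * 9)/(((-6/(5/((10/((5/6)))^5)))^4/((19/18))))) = 327248198125/65695311230579933693607936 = 0.00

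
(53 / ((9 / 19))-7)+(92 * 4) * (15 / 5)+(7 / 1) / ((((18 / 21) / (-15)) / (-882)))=983285 / 9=109253.89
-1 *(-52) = 52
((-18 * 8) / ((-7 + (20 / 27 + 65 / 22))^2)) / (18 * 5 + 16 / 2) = -25404192 / 188815081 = -0.13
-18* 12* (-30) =6480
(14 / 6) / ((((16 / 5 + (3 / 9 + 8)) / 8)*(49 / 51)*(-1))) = -2040 / 1211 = -1.68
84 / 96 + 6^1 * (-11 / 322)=863 / 1288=0.67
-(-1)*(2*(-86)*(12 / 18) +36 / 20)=-1693 / 15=-112.87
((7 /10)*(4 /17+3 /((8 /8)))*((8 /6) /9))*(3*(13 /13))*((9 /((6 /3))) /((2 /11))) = 847 /34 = 24.91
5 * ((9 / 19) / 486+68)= 340.00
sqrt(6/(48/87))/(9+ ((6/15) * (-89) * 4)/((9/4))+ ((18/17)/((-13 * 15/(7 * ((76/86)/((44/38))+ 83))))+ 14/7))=-4703985 * sqrt(174)/1043770036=-0.06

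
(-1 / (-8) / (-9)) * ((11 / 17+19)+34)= -38 / 51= -0.75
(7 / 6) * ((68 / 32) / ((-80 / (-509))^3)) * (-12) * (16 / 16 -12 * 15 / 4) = 172620747761 / 512000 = 337149.90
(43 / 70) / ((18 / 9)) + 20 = 20.31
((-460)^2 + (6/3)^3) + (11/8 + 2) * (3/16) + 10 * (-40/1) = 27034705/128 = 211208.63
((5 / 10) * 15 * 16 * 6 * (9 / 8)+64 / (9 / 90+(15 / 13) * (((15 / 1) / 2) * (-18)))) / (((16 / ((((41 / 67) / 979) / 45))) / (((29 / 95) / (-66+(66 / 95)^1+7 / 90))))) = -1948015985 / 592229946550396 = -0.00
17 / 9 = 1.89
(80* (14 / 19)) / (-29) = -1120 / 551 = -2.03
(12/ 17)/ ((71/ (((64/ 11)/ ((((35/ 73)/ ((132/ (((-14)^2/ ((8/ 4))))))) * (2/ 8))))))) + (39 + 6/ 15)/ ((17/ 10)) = 49320946/ 2070005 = 23.83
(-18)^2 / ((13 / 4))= 1296 / 13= 99.69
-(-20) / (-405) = -4 / 81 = -0.05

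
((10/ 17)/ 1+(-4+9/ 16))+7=1129/ 272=4.15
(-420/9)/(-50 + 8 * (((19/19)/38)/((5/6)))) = 6650/7089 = 0.94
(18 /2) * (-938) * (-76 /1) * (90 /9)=6415920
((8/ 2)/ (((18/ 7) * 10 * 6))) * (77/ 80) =539/ 21600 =0.02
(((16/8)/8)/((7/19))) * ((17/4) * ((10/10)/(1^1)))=323/112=2.88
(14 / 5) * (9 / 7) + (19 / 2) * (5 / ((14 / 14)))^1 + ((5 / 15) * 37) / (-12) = 50.07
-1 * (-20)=20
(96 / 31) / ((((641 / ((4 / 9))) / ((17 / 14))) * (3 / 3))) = 1088 / 417291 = 0.00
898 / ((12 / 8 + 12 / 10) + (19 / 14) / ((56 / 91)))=502880 / 2747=183.07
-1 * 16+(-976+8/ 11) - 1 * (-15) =-10739/ 11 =-976.27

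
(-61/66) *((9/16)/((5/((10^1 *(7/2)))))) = -1281/352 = -3.64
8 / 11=0.73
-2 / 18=-0.11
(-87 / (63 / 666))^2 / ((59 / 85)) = 3523066740 / 2891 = 1218632.56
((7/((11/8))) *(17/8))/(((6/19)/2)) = 2261/33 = 68.52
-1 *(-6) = 6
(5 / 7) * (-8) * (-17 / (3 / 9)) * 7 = 2040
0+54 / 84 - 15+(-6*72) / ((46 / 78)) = -240495 / 322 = -746.88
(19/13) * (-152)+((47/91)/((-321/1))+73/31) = -199038470/905541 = -219.80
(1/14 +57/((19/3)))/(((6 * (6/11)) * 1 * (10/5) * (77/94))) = 5969/3528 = 1.69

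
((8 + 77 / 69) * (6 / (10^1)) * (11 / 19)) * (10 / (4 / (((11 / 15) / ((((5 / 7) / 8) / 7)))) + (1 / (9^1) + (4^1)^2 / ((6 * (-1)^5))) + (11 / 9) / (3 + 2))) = -671281380 / 47518069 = -14.13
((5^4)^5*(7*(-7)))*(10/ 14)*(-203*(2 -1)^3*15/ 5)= 2032756805419921875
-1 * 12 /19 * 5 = -60 /19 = -3.16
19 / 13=1.46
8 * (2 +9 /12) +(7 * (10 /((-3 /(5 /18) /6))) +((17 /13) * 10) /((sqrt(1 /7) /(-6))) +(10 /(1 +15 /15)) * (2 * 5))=298 /9- 1020 * sqrt(7) /13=-174.48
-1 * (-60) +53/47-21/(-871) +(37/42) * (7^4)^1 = 534551687/245622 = 2176.32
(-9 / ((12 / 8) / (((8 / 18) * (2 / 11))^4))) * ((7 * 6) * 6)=-0.06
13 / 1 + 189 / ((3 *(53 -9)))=635 / 44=14.43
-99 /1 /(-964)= 99 /964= 0.10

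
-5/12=-0.42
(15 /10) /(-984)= -1 /656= -0.00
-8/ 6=-1.33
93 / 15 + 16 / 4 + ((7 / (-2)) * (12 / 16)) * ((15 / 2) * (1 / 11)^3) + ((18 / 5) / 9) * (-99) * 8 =-32648343 / 106480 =-306.61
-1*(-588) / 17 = 588 / 17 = 34.59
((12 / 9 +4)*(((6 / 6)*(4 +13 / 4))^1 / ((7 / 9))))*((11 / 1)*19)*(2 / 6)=24244 / 7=3463.43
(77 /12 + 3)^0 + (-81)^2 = 6562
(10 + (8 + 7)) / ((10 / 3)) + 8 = 15.50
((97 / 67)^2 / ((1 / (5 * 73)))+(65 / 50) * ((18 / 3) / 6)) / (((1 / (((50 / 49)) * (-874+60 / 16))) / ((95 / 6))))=-18960511914775 / 1759688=-10774928.23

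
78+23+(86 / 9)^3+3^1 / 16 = 11357147 / 11664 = 973.69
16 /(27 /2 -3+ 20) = 32 /61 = 0.52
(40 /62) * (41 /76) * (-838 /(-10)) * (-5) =-85895 /589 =-145.83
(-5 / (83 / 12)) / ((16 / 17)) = -255 / 332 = -0.77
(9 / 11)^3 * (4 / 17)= 2916 / 22627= 0.13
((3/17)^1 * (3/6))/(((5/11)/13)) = 429/170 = 2.52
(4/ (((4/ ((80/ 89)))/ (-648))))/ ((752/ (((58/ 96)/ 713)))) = -3915/ 5964958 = -0.00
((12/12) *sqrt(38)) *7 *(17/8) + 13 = 13 + 119 *sqrt(38)/8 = 104.70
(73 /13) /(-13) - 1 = -242 /169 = -1.43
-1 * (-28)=28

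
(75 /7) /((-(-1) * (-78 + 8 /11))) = -33 /238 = -0.14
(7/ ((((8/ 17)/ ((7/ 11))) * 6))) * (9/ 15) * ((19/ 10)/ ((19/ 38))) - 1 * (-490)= 2171827/ 4400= 493.60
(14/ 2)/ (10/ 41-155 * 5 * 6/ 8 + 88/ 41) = -1148/ 94933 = -0.01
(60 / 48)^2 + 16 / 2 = 153 / 16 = 9.56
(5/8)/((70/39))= 39/112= 0.35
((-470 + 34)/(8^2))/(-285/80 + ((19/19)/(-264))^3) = 125348256/65549089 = 1.91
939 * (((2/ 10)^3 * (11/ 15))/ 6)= 3443/ 3750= 0.92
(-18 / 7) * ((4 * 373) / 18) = -1492 / 7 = -213.14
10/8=5/4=1.25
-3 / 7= -0.43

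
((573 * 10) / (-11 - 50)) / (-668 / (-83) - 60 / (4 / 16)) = 237795 / 587186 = 0.40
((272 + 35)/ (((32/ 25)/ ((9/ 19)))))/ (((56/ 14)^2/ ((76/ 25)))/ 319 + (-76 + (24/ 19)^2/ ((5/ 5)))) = -1.53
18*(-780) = -14040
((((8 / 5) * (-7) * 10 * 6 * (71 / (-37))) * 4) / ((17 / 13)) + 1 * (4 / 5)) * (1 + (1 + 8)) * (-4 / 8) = -12407636 / 629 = -19725.97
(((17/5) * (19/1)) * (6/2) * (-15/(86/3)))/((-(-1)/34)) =-148257/43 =-3447.84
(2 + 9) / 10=11 / 10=1.10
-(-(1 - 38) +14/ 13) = -495/ 13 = -38.08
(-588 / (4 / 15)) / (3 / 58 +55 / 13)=-1662570 / 3229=-514.89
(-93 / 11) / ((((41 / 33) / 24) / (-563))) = 3769848 / 41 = 91947.51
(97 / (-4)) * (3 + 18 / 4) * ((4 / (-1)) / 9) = 485 / 6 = 80.83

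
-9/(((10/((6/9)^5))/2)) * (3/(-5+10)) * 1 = -32/225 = -0.14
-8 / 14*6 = -24 / 7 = -3.43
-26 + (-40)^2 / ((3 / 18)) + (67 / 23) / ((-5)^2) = 5505117 / 575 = 9574.12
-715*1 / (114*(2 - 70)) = 0.09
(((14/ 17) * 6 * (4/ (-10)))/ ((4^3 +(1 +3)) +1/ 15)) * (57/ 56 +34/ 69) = -17511/ 399211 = -0.04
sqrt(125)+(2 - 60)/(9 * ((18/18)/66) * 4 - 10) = 319/52+5 * sqrt(5) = 17.31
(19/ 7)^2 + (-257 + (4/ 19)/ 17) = -3950740/ 15827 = -249.62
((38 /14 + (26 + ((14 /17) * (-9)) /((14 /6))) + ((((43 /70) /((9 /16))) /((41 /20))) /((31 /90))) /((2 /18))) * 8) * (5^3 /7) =5967849000 /1058743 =5636.73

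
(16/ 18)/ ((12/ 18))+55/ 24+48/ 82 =1381/ 328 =4.21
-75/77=-0.97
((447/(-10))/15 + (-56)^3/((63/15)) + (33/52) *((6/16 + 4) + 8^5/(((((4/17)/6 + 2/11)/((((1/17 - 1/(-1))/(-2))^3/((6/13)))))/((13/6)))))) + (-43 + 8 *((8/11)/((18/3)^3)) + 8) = -2971548857596691/27672559200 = -107382.51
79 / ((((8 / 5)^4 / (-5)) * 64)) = -246875 / 262144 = -0.94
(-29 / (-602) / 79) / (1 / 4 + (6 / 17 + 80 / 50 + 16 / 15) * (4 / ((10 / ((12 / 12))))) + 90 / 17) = 0.00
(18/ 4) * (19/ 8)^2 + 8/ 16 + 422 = 57329/ 128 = 447.88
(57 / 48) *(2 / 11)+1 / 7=221 / 616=0.36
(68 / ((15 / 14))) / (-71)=-952 / 1065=-0.89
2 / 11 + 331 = 3643 / 11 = 331.18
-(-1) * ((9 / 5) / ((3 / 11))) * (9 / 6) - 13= -31 / 10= -3.10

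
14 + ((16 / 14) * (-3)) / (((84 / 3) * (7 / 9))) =13.84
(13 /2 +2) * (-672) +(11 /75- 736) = -483589 /75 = -6447.85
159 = 159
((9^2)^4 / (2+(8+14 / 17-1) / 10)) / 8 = 3658971285 / 1892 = 1933917.17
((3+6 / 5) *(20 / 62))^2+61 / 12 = 6.92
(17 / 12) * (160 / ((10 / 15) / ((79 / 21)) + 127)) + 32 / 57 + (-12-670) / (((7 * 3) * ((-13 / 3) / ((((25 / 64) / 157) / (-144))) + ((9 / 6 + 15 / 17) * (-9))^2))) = 1337621903945456 / 570763936259811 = 2.34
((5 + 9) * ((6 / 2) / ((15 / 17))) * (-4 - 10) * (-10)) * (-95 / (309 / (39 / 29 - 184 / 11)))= 3106523560 / 98571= 31515.59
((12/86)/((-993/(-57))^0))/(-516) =-1/3698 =-0.00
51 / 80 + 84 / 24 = 331 / 80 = 4.14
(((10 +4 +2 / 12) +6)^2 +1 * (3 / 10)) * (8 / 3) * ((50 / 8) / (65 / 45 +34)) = 366295 / 1914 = 191.38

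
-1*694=-694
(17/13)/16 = 17/208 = 0.08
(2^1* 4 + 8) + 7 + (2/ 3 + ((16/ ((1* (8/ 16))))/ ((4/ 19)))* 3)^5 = 4826172445705589/ 243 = 19860791957636.17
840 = 840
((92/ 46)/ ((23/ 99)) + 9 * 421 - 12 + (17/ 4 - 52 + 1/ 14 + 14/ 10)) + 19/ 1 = 12101823/ 3220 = 3758.33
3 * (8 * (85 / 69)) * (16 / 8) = 1360 / 23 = 59.13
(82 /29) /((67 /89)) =7298 /1943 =3.76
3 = 3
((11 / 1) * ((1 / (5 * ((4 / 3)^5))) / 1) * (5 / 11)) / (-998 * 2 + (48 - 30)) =-243 / 2025472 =-0.00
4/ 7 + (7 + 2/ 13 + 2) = 885/ 91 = 9.73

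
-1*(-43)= 43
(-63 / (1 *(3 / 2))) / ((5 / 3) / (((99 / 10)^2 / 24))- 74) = 205821 / 360637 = 0.57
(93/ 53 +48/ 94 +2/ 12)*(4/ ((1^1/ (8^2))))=4652672/ 7473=622.60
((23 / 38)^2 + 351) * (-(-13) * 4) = 6595849 / 361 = 18271.05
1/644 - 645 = -415379/644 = -645.00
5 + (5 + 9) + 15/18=119/6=19.83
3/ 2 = 1.50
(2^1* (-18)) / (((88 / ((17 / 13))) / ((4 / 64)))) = -0.03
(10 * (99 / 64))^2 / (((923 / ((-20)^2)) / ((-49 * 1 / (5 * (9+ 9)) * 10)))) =-33350625 / 59072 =-564.58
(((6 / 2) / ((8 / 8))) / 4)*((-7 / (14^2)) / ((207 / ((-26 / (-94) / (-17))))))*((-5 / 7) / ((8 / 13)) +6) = 3523 / 345781632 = 0.00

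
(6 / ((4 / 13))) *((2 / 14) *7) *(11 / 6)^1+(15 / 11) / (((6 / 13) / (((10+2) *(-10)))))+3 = -13895 / 44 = -315.80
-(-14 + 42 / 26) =161 / 13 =12.38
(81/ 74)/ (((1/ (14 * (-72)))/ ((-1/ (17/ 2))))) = 81648/ 629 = 129.81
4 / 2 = 2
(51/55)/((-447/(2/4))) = -17/16390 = -0.00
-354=-354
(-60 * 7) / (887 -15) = -105 / 218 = -0.48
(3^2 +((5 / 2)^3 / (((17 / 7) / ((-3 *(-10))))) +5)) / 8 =25.88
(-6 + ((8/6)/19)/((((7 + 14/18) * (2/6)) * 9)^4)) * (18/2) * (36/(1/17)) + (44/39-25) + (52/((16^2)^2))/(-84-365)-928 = -278121093643164892529/8180063324160000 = -33999.87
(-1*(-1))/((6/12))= 2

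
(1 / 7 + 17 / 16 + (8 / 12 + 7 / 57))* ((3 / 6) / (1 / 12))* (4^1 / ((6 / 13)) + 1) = 123105 / 1064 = 115.70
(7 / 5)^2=49 / 25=1.96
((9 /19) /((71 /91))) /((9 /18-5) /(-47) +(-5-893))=-76986 /113859647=-0.00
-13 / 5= -2.60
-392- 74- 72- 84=-622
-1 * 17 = -17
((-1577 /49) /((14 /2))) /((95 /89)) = -7387 /1715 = -4.31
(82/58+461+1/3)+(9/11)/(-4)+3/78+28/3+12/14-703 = -80199631/348348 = -230.23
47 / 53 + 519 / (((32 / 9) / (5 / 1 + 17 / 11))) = 2230135 / 2332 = 956.32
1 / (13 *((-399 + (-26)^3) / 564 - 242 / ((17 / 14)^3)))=-0.00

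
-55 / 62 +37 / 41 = 39 / 2542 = 0.02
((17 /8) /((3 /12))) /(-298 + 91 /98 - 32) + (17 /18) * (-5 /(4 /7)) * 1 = -161749 /19512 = -8.29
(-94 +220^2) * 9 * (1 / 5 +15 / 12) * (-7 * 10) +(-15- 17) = -44127563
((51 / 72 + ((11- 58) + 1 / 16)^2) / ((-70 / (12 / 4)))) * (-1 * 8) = 1692547 / 2240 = 755.60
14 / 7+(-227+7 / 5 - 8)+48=-918 / 5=-183.60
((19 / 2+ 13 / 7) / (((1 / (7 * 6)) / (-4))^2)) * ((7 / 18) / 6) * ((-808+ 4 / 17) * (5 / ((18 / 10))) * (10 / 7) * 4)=-40756576000 / 153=-266382849.67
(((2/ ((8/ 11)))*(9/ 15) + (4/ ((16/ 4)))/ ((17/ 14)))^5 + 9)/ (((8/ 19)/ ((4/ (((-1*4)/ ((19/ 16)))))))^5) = -2830094757995429164652718001/ 156114928127914803200000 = -18128.28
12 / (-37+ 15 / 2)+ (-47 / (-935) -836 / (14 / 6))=-138491489 / 386155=-358.64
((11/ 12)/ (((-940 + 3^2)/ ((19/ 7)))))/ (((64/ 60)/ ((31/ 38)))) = -1705/ 834176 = -0.00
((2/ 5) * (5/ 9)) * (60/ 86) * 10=200/ 129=1.55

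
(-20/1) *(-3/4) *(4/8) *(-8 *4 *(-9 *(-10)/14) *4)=-43200/7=-6171.43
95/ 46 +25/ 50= 59/ 23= 2.57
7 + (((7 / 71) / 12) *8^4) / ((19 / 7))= 19.40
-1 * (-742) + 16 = 758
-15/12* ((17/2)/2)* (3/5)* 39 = -1989/16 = -124.31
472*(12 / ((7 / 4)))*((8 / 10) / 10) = 45312 / 175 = 258.93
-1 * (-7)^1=7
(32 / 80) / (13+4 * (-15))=-2 / 235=-0.01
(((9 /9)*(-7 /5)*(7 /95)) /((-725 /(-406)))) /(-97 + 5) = 343 /546250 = 0.00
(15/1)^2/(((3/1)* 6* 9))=25/18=1.39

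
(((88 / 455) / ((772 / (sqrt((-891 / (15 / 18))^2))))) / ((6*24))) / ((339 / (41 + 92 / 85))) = 556479 / 2409894500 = 0.00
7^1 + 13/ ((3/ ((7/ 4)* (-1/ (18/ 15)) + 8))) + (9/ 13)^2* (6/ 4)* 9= 41.82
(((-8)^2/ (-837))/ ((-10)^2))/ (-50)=0.00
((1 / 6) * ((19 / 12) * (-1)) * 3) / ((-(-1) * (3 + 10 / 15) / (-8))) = 19 / 11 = 1.73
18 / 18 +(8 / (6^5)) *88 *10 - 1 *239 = -57614 / 243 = -237.09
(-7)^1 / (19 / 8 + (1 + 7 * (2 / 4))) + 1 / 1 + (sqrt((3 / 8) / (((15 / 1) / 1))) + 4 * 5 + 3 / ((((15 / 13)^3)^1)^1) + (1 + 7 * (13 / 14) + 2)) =sqrt(10) / 20 + 778009 / 24750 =31.59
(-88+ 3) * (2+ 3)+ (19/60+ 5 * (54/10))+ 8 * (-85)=-64661/60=-1077.68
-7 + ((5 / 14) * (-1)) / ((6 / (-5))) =-563 / 84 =-6.70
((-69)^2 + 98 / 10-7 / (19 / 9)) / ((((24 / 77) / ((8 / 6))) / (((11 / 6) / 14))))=54802231 / 20520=2670.67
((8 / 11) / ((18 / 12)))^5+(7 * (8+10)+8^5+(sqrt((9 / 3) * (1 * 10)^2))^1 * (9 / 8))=32913.51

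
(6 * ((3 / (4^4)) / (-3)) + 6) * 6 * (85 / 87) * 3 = 195075 / 1856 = 105.11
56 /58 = 28 /29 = 0.97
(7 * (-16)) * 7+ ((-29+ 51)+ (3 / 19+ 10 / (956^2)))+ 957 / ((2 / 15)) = 55703256875 / 8682392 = 6415.66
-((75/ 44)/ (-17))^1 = 75/ 748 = 0.10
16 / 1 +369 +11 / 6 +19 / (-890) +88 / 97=50207698 / 129495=387.72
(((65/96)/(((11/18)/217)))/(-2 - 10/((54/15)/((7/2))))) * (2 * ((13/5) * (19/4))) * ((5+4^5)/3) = -6452944407/37136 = -173765.20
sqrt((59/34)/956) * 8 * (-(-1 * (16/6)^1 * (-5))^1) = -80 * sqrt(479434)/12189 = -4.54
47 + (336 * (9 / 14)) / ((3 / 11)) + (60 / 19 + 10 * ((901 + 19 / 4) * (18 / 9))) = 360186 / 19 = 18957.16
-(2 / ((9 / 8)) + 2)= -34 / 9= -3.78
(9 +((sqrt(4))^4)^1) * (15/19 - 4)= -1525/19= -80.26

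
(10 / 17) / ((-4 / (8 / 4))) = -5 / 17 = -0.29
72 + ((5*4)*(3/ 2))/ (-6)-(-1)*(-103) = -36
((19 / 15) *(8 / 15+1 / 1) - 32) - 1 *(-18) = -2713 / 225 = -12.06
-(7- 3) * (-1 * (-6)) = -24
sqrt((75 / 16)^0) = 1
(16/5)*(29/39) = 464/195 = 2.38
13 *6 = 78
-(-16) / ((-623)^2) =16 / 388129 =0.00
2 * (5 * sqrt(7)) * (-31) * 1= -310 * sqrt(7)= -820.18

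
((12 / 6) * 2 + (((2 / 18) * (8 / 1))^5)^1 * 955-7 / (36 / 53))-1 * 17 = 119669081 / 236196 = 506.65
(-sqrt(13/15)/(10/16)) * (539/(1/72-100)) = 8.03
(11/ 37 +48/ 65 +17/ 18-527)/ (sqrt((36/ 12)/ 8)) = -22728107*sqrt(6)/ 64935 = -857.35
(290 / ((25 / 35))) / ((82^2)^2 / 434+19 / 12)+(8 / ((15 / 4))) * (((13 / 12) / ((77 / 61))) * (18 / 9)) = 3445628128312 / 939975425235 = 3.67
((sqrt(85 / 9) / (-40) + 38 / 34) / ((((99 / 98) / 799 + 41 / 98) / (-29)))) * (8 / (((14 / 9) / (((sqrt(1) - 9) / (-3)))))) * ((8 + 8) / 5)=-39777792 / 11735 + 1482944 * sqrt(85) / 58675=-3156.66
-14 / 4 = -7 / 2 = -3.50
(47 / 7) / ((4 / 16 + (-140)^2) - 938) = 188 / 522543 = 0.00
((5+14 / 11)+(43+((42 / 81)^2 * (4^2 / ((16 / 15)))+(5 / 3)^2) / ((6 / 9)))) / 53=106009 / 94446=1.12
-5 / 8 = -0.62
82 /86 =41 /43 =0.95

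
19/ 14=1.36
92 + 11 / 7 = 93.57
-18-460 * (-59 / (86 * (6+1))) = 8152 / 301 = 27.08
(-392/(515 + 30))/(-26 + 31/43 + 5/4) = 67424/2252485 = 0.03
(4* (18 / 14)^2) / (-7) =-324 / 343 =-0.94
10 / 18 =5 / 9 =0.56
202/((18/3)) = 101/3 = 33.67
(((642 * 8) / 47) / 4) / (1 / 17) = 21828 / 47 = 464.43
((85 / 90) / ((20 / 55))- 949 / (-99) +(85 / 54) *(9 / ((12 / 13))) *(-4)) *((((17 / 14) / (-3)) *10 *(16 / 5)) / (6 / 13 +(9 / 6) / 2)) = 68900728 / 130977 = 526.05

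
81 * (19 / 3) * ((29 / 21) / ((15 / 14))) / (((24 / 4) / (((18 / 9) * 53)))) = 58406 / 5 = 11681.20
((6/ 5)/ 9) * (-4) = -8/ 15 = -0.53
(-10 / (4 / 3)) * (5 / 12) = -25 / 8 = -3.12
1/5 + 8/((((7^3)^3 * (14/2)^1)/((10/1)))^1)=282475649/1412376245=0.20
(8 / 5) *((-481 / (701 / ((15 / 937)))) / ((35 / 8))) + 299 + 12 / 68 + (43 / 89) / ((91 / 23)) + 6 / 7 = 135721532745597 / 452176443355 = 300.15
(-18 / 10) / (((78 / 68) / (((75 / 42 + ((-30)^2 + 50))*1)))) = -10455 / 7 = -1493.57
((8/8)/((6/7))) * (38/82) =133/246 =0.54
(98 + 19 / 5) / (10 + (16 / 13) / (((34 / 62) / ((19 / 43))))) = 4837027 / 522270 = 9.26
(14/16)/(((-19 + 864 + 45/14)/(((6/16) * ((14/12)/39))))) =343/29640000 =0.00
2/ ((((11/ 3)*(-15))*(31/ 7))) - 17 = -17.01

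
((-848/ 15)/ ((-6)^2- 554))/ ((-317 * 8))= -53/ 1231545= -0.00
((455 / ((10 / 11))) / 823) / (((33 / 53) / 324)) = 316.45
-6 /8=-3 /4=-0.75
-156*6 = -936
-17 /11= -1.55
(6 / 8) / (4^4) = 3 / 1024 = 0.00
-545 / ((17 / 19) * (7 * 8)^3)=-10355 / 2985472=-0.00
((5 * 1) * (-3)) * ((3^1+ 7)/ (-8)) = 75/ 4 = 18.75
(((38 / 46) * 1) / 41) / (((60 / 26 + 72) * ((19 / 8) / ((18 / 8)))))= 39 / 151823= 0.00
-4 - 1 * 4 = -8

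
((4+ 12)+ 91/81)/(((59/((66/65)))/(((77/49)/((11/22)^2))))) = 1342616/724815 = 1.85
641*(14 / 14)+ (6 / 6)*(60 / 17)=644.53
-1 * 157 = -157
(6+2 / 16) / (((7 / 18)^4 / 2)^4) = 242879062193188503552 / 678223072849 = 358110881.09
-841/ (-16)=52.56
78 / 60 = 13 / 10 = 1.30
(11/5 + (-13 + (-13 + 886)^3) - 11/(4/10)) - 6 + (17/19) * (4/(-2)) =126414328473/190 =665338570.91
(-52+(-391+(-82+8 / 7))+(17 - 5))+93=-2932 / 7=-418.86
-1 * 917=-917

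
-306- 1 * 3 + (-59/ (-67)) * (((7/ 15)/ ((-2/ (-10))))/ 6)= -372241/ 1206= -308.66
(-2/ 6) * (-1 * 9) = 3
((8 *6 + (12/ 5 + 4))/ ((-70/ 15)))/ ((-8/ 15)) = 153/ 7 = 21.86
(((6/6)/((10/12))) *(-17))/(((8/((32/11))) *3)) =-136/55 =-2.47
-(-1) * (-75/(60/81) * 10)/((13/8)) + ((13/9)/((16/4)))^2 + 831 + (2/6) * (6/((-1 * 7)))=24503299/117936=207.77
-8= -8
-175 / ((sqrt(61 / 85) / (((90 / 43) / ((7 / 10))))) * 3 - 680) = 15802500 * sqrt(5185) / 3537354473339+ 910350000000 / 3537354473339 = 0.26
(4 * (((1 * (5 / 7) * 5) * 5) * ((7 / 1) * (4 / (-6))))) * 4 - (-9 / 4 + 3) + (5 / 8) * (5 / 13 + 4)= -1331.34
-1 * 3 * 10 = -30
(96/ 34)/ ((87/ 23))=368/ 493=0.75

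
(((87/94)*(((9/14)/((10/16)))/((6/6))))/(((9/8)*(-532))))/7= -348/1531495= -0.00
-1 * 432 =-432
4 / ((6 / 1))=2 / 3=0.67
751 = 751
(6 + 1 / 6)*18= 111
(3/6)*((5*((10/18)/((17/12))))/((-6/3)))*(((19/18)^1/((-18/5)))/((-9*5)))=-475/148716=-0.00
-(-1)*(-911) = -911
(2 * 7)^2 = 196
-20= -20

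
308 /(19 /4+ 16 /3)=336 /11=30.55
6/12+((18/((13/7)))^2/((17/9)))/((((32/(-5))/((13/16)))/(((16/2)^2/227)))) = -64219/50167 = -1.28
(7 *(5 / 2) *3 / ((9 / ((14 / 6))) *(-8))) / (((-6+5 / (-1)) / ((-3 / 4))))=-245 / 2112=-0.12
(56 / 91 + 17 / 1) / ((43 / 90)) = 36.87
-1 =-1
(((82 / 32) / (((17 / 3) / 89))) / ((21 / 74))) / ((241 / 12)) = 405039 / 57358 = 7.06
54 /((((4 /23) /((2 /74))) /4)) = 1242 /37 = 33.57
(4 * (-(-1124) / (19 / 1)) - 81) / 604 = 2957 / 11476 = 0.26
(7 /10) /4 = 7 /40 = 0.18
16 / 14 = 8 / 7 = 1.14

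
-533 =-533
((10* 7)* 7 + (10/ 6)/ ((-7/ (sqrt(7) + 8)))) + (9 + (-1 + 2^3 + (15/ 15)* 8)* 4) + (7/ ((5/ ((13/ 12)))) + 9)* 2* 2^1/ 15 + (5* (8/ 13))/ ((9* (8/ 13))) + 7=297914/ 525 - 5* sqrt(7)/ 21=566.83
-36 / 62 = -18 / 31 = -0.58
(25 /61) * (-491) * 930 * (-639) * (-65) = -474153176250 /61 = -7773002889.34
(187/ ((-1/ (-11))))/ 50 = 2057/ 50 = 41.14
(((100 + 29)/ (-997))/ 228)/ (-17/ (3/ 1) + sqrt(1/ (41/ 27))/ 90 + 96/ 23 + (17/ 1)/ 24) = 2729640 * sqrt(123)/ 3639913229519 + 2633657550/ 3639913229519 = 0.00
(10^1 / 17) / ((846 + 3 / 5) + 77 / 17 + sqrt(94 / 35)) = 12660550 / 18318735091 - 425 *sqrt(3290) / 18318735091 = 0.00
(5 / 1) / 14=5 / 14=0.36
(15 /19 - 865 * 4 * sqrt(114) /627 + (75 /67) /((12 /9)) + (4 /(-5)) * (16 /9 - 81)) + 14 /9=7.64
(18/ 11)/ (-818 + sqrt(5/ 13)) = -191412/ 95684677 -18 *sqrt(65)/ 95684677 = -0.00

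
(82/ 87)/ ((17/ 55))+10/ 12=11485/ 2958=3.88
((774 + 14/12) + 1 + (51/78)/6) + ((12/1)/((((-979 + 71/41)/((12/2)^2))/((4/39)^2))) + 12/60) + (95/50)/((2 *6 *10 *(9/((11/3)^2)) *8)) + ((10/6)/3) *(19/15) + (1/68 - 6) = 639187840059577/828830620800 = 771.19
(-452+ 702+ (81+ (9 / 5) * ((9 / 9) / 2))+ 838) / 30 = 11699 / 300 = 39.00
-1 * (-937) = 937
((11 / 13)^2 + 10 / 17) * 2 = 7494 / 2873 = 2.61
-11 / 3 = -3.67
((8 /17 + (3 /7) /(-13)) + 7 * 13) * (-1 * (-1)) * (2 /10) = 141454 /7735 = 18.29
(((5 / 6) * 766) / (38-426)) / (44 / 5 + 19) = -9575 / 161796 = -0.06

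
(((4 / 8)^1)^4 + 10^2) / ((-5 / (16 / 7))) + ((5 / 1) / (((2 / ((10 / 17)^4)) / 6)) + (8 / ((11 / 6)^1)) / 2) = -1342980691 / 32155585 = -41.77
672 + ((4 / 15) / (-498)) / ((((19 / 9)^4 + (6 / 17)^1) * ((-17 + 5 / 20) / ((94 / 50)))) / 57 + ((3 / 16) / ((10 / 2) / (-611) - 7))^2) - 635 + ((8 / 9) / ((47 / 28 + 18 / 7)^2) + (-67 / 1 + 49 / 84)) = -561842283795342251444518661 / 19131570300764746822465980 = -29.37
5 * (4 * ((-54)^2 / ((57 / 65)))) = 66505.26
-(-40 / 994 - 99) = 49223 / 497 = 99.04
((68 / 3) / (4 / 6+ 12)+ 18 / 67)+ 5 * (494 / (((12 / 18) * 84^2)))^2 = 14881910765 / 7042113792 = 2.11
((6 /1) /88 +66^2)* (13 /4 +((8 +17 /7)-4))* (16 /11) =7420251 /121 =61324.39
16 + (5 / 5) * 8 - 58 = -34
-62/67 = -0.93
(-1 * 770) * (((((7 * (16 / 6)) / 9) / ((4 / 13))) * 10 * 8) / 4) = -103807.41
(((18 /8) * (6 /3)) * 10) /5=9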